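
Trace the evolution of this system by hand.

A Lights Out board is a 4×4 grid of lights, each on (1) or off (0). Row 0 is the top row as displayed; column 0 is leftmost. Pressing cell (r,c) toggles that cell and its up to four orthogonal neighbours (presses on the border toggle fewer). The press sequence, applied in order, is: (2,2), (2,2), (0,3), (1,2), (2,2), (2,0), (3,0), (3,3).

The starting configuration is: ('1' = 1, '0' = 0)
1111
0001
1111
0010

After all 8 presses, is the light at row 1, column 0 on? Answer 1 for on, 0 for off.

0) 1111
0001
1111
0010
1) 1111
0011
1000
0000
2) 1111
0001
1111
0010
3) 1100
0000
1111
0010
4) 1110
0111
1101
0010
5) 1110
0101
1010
0000
6) 1110
1101
0110
1000
7) 1110
1101
1110
0100
8) 1110
1101
1111
0111

1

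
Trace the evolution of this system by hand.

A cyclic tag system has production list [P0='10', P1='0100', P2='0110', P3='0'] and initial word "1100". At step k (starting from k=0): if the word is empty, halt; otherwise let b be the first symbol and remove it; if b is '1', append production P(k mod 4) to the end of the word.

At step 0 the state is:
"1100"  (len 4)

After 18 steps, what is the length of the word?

4

k=0  "1100"  (len 4)
k=1  "10010"  (len 5)
k=2  "00100100"  (len 8)
k=3  "0100100"  (len 7)
k=4  "100100"  (len 6)
k=5  "0010010"  (len 7)
k=6  "010010"  (len 6)
k=7  "10010"  (len 5)
k=8  "00100"  (len 5)
k=9  "0100"  (len 4)
k=10  "100"  (len 3)
k=11  "000110"  (len 6)
k=12  "00110"  (len 5)
k=13  "0110"  (len 4)
k=14  "110"  (len 3)
k=15  "100110"  (len 6)
k=16  "001100"  (len 6)
k=17  "01100"  (len 5)
k=18  "1100"  (len 4)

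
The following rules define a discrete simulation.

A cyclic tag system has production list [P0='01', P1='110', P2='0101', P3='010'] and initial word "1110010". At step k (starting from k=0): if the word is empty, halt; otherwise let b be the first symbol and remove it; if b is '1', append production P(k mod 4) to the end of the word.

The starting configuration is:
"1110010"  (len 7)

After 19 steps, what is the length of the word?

gen 0: "1110010"  (len 7)
gen 1: "11001001"  (len 8)
gen 2: "1001001110"  (len 10)
gen 3: "0010011100101"  (len 13)
gen 4: "010011100101"  (len 12)
gen 5: "10011100101"  (len 11)
gen 6: "0011100101110"  (len 13)
gen 7: "011100101110"  (len 12)
gen 8: "11100101110"  (len 11)
gen 9: "110010111001"  (len 12)
gen 10: "10010111001110"  (len 14)
gen 11: "00101110011100101"  (len 17)
gen 12: "0101110011100101"  (len 16)
gen 13: "101110011100101"  (len 15)
gen 14: "01110011100101110"  (len 17)
gen 15: "1110011100101110"  (len 16)
gen 16: "110011100101110010"  (len 18)
gen 17: "1001110010111001001"  (len 19)
gen 18: "001110010111001001110"  (len 21)
gen 19: "01110010111001001110"  (len 20)

20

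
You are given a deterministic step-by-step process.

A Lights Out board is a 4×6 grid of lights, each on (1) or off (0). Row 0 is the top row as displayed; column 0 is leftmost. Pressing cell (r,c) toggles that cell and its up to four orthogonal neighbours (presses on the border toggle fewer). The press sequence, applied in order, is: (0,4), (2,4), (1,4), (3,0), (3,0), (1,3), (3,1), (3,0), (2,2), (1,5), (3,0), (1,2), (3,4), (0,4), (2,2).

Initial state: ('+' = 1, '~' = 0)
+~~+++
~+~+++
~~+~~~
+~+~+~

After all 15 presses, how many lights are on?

t=0: +~~+++
~+~+++
~~+~~~
+~+~+~
t=1: +~~~~~
~+~+~+
~~+~~~
+~+~+~
t=2: +~~~~~
~+~+++
~~++++
+~+~~~
t=3: +~~~+~
~+~~~~
~~++~+
+~+~~~
t=4: +~~~+~
~+~~~~
+~++~+
~++~~~
t=5: +~~~+~
~+~~~~
~~++~+
+~+~~~
t=6: +~~++~
~++++~
~~+~~+
+~+~~~
t=7: +~~++~
~++++~
~++~~+
~+~~~~
t=8: +~~++~
~++++~
+++~~+
+~~~~~
t=9: +~~++~
~+~++~
+~~+~+
+~+~~~
t=10: +~~+++
~+~+~+
+~~+~~
+~+~~~
t=11: +~~+++
~+~+~+
~~~+~~
~++~~~
t=12: +~++++
~~+~~+
~~++~~
~++~~~
t=13: +~++++
~~+~~+
~~+++~
~+++++
t=14: +~+~~~
~~+~++
~~+++~
~+++++
t=15: +~+~~~
~~~~++
~+~~+~
~+~+++

10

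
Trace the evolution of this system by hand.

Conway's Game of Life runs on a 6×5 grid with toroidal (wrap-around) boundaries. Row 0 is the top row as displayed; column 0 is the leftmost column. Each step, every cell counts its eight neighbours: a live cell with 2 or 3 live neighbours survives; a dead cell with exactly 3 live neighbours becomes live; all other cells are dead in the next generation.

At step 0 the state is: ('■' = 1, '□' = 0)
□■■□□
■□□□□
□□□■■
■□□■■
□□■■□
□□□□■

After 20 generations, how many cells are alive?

10

gen 0: □■■□□
■□□□□
□□□■■
■□□■■
□□■■□
□□□□■
gen 1: ■■□□□
■■■■■
□□□■□
■□□□□
■□■□□
□■□□□
gen 2: □□□■□
□□□■□
□□□■□
□■□□■
■□□□□
□□■□□
gen 3: □□■■□
□□■■■
□□■■■
■□□□■
■■□□□
□□□□□
gen 4: □□■□■
□■□□□
□■■□□
□□■□□
■■□□■
□■■□□
gen 5: ■□■■□
■■□■□
□■■□□
□□■■□
■□□■□
□□■□■
gen 6: ■□□□□
■□□■□
■□□□■
□□□■■
□■□□□
■□■□□
gen 7: ■□□□□
■■□□□
■□□□□
□□□■■
■■■■■
■□□□□
gen 8: ■□□□■
■■□□■
■■□□□
□□□□□
□■■□□
□□■■□
gen 9: □□■□□
□□□□□
□■□□■
■□■□□
□■■■□
■□■■■
gen 10: □■■□■
□□□□□
■■□□□
■□□□■
□□□□□
■□□□■
gen 11: □■□■■
□□■□□
■■□□■
■■□□■
□□□□□
■■□■■
gen 12: □■□□□
□□■□□
□□■■■
□■□□■
□□■■□
□■□■□
gen 13: □■□□□
□■■□□
■■■□■
■■□□■
■■□■■
□■□■□
gen 14: ■■□□□
□□□■□
□□□□■
□□□□□
□□□■□
□■□■□
gen 15: ■■□□■
■□□□■
□□□□□
□□□□□
□□■□□
■■□□■
gen 16: □□□■□
□■□□■
□□□□□
□□□□□
■■□□□
□□■■■
gen 17: ■□□□□
□□□□□
□□□□□
□□□□□
■■■■■
■■■■■
gen 18: ■□■■□
□□□□□
□□□□□
■■■■■
□□□□□
□□□□□
gen 19: □□□□□
□□□□□
■■■■■
■■■■■
■■■■■
□□□□□
gen 20: □□□□□
■■■■■
□□□□□
□□□□□
□□□□□
■■■■■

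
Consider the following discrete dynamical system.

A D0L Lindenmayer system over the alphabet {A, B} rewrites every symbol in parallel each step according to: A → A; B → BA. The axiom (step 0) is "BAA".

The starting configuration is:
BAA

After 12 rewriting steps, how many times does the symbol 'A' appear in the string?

step 0: BAA
step 1: BAAA
step 2: BAAAA
step 3: BAAAAA
step 4: BAAAAAA
step 5: BAAAAAAA
step 6: BAAAAAAAA
step 7: BAAAAAAAAA
step 8: BAAAAAAAAAA
step 9: BAAAAAAAAAAA
step 10: BAAAAAAAAAAAA
step 11: BAAAAAAAAAAAAA
step 12: BAAAAAAAAAAAAAA

14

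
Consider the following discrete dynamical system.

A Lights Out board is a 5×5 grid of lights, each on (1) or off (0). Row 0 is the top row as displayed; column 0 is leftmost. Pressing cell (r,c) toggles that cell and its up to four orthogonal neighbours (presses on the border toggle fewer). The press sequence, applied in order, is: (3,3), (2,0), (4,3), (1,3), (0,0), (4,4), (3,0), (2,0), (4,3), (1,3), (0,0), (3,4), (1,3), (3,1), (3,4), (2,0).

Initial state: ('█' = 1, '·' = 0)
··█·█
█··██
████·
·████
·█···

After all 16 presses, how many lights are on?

gen 0: ··█·█
█··██
████·
·████
·█···
gen 1: ··█·█
█··██
███··
·█···
·█·█·
gen 2: ··█·█
···██
··█··
██···
·█·█·
gen 3: ··█·█
···██
··█··
██·█·
·██·█
gen 4: ··███
··█··
··██·
██·█·
·██·█
gen 5: █████
█·█··
··██·
██·█·
·██·█
gen 6: █████
█·█··
··██·
██·██
·███·
gen 7: █████
█·█··
█·██·
···██
████·
gen 8: █████
··█··
·███·
█··██
████·
gen 9: █████
··█··
·███·
█···█
██··█
gen 10: ███·█
···██
·██··
█···█
██··█
gen 11: ··█·█
█··██
·██··
█···█
██··█
gen 12: ··█·█
█··██
·██·█
█··█·
██···
gen 13: ··███
█·█··
·████
█··█·
██···
gen 14: ··███
█·█··
··███
·███·
█····
gen 15: ··███
█·█··
··██·
·██·█
█···█
gen 16: ··███
··█··
████·
███·█
█···█

14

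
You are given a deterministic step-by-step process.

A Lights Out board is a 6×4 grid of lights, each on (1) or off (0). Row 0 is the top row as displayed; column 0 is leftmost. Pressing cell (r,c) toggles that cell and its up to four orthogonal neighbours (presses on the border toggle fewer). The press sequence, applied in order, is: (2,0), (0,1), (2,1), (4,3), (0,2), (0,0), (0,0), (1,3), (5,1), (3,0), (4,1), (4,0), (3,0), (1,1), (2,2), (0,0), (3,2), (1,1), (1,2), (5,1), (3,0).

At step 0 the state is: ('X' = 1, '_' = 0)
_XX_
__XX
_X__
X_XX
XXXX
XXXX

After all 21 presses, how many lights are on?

0) _XX_
__XX
_X__
X_XX
XXXX
XXXX
1) _XX_
X_XX
X___
__XX
XXXX
XXXX
2) X___
XXXX
X___
__XX
XXXX
XXXX
3) X___
X_XX
_XX_
_XXX
XXXX
XXXX
4) X___
X_XX
_XX_
_XX_
XX__
XXX_
5) XXXX
X__X
_XX_
_XX_
XX__
XXX_
6) __XX
___X
_XX_
_XX_
XX__
XXX_
7) XXXX
X__X
_XX_
_XX_
XX__
XXX_
8) XXX_
X_X_
_XXX
_XX_
XX__
XXX_
9) XXX_
X_X_
_XXX
_XX_
X___
____
10) XXX_
X_X_
XXXX
X_X_
____
____
11) XXX_
X_X_
XXXX
XXX_
XXX_
_X__
12) XXX_
X_X_
XXXX
_XX_
__X_
XX__
13) XXX_
X_X_
_XXX
X_X_
X_X_
XX__
14) X_X_
_X__
__XX
X_X_
X_X_
XX__
15) X_X_
_XX_
_X__
X___
X_X_
XX__
16) _XX_
XXX_
_X__
X___
X_X_
XX__
17) _XX_
XXX_
_XX_
XXXX
X___
XX__
18) __X_
____
__X_
XXXX
X___
XX__
19) ____
_XXX
____
XXXX
X___
XX__
20) ____
_XXX
____
XXXX
XX__
__X_
21) ____
_XXX
X___
__XX
_X__
__X_

8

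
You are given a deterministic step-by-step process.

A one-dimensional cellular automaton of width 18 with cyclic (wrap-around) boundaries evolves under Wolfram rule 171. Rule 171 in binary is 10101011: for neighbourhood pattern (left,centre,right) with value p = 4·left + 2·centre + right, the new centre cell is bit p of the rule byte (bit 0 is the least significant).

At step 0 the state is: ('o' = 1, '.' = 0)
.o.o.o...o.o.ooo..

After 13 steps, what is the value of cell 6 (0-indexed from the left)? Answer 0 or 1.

t=0: .o.o.o...o.o.ooo..
t=1: o.o.o..oo.o.ooo..o
t=2: .o.o..oo.o.ooo..oo
t=3: o.o..oo.o.ooo..oo.
t=4: .o..oo.o.ooo..oo.o
t=5: o..oo.o.ooo..oo.o.
t=6: ..oo.o.ooo..oo.o.o
t=7: .oo.o.ooo..oo.o.o.
t=8: oo.o.ooo..oo.o.o..
t=9: o.o.ooo..oo.o.o..o
t=10: .o.ooo..oo.o.o..oo
t=11: o.ooo..oo.o.o..oo.
t=12: .ooo..oo.o.o..oo.o
t=13: ooo..oo.o.o..oo.o.

1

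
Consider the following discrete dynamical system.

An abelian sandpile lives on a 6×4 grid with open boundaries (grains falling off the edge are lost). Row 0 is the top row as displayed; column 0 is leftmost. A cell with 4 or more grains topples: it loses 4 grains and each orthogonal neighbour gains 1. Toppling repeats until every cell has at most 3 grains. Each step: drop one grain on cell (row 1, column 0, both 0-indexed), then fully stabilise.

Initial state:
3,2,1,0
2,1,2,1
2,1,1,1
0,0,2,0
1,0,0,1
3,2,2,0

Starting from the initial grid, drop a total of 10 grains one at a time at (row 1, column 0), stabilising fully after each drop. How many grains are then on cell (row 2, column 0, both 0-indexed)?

1

gen 0: 3,2,1,0
2,1,2,1
2,1,1,1
0,0,2,0
1,0,0,1
3,2,2,0
gen 1: 3,2,1,0
3,1,2,1
2,1,1,1
0,0,2,0
1,0,0,1
3,2,2,0
gen 2: 0,3,1,0
1,2,2,1
3,1,1,1
0,0,2,0
1,0,0,1
3,2,2,0
gen 3: 0,3,1,0
2,2,2,1
3,1,1,1
0,0,2,0
1,0,0,1
3,2,2,0
gen 4: 0,3,1,0
3,2,2,1
3,1,1,1
0,0,2,0
1,0,0,1
3,2,2,0
gen 5: 1,3,1,0
1,3,2,1
0,2,1,1
1,0,2,0
1,0,0,1
3,2,2,0
gen 6: 1,3,1,0
2,3,2,1
0,2,1,1
1,0,2,0
1,0,0,1
3,2,2,0
gen 7: 1,3,1,0
3,3,2,1
0,2,1,1
1,0,2,0
1,0,0,1
3,2,2,0
gen 8: 3,0,2,0
1,1,3,1
1,3,1,1
1,0,2,0
1,0,0,1
3,2,2,0
gen 9: 3,0,2,0
2,1,3,1
1,3,1,1
1,0,2,0
1,0,0,1
3,2,2,0
gen 10: 3,0,2,0
3,1,3,1
1,3,1,1
1,0,2,0
1,0,0,1
3,2,2,0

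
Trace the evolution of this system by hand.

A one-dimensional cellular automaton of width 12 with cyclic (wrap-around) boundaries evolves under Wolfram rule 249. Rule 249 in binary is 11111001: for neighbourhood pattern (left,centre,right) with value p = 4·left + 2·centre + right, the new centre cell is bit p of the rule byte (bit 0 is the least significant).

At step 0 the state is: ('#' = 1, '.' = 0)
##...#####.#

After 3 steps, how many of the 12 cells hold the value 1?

gen 0: ##...#####.#
gen 1: ####.#######
gen 2: ############
gen 3: ############

12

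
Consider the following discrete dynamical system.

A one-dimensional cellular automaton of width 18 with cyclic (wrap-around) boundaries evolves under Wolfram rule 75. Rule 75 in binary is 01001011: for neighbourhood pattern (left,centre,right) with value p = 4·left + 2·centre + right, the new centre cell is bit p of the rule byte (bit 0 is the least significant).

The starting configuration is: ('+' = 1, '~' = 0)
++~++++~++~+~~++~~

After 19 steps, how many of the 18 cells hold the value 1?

8

k=0  ++~++++~++~+~~++~~
k=1  ++~+~~+~++~~~+++~+
k=2  ~+~~~+~~++~+++~+~+
k=3  ~~~++~~+++~+~+~~~~
k=4  +++++~++~+~~~~~+++
k=5  ~~~~+~++~~~+++++~~
k=6  ++++~~++~+++~~~+~+
k=7  ~~~+~+++~+~+~++~~+
k=8  ~++~~+~+~~~~~++~+~
k=9  +++~+~~~~++++++~~~
k=10  +~+~~~++++~~~~+~++
k=11  +~~~+++~~+~+++~~+~
k=12  ~~+++~+~+~~+~+~+~~
k=13  +++~+~~~~~+~~~~~~+
k=14  ~~+~~~++++~~++++++
k=15  ~+~~+++~~+~++~~~~+
k=16  ~~~++~+~+~~++~+++~
k=17  +++++~~~~~+++~+~+~
k=18  +~~~+~+++++~+~~~~~
k=19  ~~++~~+~~~+~~~++++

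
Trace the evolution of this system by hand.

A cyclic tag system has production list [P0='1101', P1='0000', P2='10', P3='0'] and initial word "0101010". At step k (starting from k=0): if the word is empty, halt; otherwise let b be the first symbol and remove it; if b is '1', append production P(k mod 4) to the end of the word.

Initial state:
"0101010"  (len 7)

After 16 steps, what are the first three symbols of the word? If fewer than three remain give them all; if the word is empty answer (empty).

(empty)

[0] "0101010"  (len 7)
[1] "101010"  (len 6)
[2] "010100000"  (len 9)
[3] "10100000"  (len 8)
[4] "01000000"  (len 8)
[5] "1000000"  (len 7)
[6] "0000000000"  (len 10)
[7] "000000000"  (len 9)
[8] "00000000"  (len 8)
[9] "0000000"  (len 7)
[10] "000000"  (len 6)
[11] "00000"  (len 5)
[12] "0000"  (len 4)
[13] "000"  (len 3)
[14] "00"  (len 2)
[15] "0"  (len 1)
[16] (halted — word empty)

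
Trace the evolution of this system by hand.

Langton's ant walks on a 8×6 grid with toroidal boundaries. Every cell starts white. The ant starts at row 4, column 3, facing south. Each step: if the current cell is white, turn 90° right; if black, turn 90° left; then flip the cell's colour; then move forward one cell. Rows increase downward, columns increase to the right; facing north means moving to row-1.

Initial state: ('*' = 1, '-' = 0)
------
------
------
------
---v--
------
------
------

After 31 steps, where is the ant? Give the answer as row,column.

3,5

step 0: ------
------
------
------
---v--
------
------
------
step 1: ------
------
------
------
--<*--
------
------
------
step 2: ------
------
------
--^---
--**--
------
------
------
step 3: ------
------
------
--*>--
--**--
------
------
------
step 4: ------
------
------
--**--
--*v--
------
------
------
step 5: ------
------
------
--**--
--*->-
------
------
------
step 6: ------
------
------
--**--
--*-*-
----v-
------
------
step 7: ------
------
------
--**--
--*-*-
---<*-
------
------
step 8: ------
------
------
--**--
--*^*-
---**-
------
------
step 9: ------
------
------
--**--
--**>-
---**-
------
------
step 10: ------
------
------
--**^-
--**--
---**-
------
------
step 11: ------
------
------
--***>
--**--
---**-
------
------
step 12: ------
------
------
--****
--**-v
---**-
------
------
step 13: ------
------
------
--****
--**<*
---**-
------
------
step 14: ------
------
------
--**^*
--****
---**-
------
------
step 15: ------
------
------
--*<-*
--****
---**-
------
------
step 16: ------
------
------
--*--*
--*v**
---**-
------
------
step 17: ------
------
------
--*--*
--*->*
---**-
------
------
step 18: ------
------
------
--*-^*
--*--*
---**-
------
------
step 19: ------
------
------
--*-*>
--*--*
---**-
------
------
step 20: ------
------
-----^
--*-*-
--*--*
---**-
------
------
step 21: ------
------
>----*
--*-*-
--*--*
---**-
------
------
step 22: ------
------
*----*
v-*-*-
--*--*
---**-
------
------
step 23: ------
------
*----*
*-*-*<
--*--*
---**-
------
------
step 24: ------
------
*----^
*-*-**
--*--*
---**-
------
------
step 25: ------
------
*---<-
*-*-**
--*--*
---**-
------
------
step 26: ------
----^-
*---*-
*-*-**
--*--*
---**-
------
------
step 27: ------
----*>
*---*-
*-*-**
--*--*
---**-
------
------
step 28: ------
----**
*---*v
*-*-**
--*--*
---**-
------
------
step 29: ------
----**
*---<*
*-*-**
--*--*
---**-
------
------
step 30: ------
----**
*----*
*-*-v*
--*--*
---**-
------
------
step 31: ------
----**
*----*
*-*-->
--*--*
---**-
------
------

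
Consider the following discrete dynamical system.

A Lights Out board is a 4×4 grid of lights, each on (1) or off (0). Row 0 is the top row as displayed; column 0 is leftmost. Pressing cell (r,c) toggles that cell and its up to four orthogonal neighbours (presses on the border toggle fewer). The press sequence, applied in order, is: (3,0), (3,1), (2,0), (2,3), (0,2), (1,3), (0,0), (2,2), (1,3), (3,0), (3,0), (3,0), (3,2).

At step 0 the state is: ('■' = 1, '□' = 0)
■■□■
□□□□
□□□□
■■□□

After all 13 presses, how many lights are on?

9

t=0: ■■□■
□□□□
□□□□
■■□□
t=1: ■■□■
□□□□
■□□□
□□□□
t=2: ■■□■
□□□□
■■□□
■■■□
t=3: ■■□■
■□□□
□□□□
□■■□
t=4: ■■□■
■□□■
□□■■
□■■■
t=5: ■□■□
■□■■
□□■■
□■■■
t=6: ■□■■
■□□□
□□■□
□■■■
t=7: □■■■
□□□□
□□■□
□■■■
t=8: □■■■
□□■□
□■□■
□■□■
t=9: □■■□
□□□■
□■□□
□■□■
t=10: □■■□
□□□■
■■□□
■□□■
t=11: □■■□
□□□■
□■□□
□■□■
t=12: □■■□
□□□■
■■□□
■□□■
t=13: □■■□
□□□■
■■■□
■■■□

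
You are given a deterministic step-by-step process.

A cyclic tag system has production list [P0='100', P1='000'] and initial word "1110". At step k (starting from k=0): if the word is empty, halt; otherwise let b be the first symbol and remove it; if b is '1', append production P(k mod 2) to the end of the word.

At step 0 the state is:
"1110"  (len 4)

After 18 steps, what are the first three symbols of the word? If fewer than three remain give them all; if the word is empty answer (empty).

t=0: "1110"  (len 4)
t=1: "110100"  (len 6)
t=2: "10100000"  (len 8)
t=3: "0100000100"  (len 10)
t=4: "100000100"  (len 9)
t=5: "00000100100"  (len 11)
t=6: "0000100100"  (len 10)
t=7: "000100100"  (len 9)
t=8: "00100100"  (len 8)
t=9: "0100100"  (len 7)
t=10: "100100"  (len 6)
t=11: "00100100"  (len 8)
t=12: "0100100"  (len 7)
t=13: "100100"  (len 6)
t=14: "00100000"  (len 8)
t=15: "0100000"  (len 7)
t=16: "100000"  (len 6)
t=17: "00000100"  (len 8)
t=18: "0000100"  (len 7)

000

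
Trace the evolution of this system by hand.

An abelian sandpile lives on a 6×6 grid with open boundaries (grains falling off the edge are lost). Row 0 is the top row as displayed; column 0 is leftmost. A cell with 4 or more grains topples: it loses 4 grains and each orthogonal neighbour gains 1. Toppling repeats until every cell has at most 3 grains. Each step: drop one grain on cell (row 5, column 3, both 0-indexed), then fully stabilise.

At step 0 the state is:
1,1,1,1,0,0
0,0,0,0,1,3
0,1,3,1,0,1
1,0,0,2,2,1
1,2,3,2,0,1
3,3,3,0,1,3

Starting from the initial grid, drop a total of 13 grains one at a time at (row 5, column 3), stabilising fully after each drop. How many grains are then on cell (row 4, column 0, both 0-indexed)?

k=0  1,1,1,1,0,0
0,0,0,0,1,3
0,1,3,1,0,1
1,0,0,2,2,1
1,2,3,2,0,1
3,3,3,0,1,3
k=1  1,1,1,1,0,0
0,0,0,0,1,3
0,1,3,1,0,1
1,0,0,2,2,1
1,2,3,2,0,1
3,3,3,1,1,3
k=2  1,1,1,1,0,0
0,0,0,0,1,3
0,1,3,1,0,1
1,0,0,2,2,1
1,2,3,2,0,1
3,3,3,2,1,3
k=3  1,1,1,1,0,0
0,0,0,0,1,3
0,1,3,1,0,1
1,0,0,2,2,1
1,2,3,2,0,1
3,3,3,3,1,3
k=4  1,1,1,1,0,0
0,0,0,0,1,3
0,1,3,1,0,1
1,1,1,3,2,1
3,0,2,0,1,1
0,2,2,2,2,3
k=5  1,1,1,1,0,0
0,0,0,0,1,3
0,1,3,1,0,1
1,1,1,3,2,1
3,0,2,0,1,1
0,2,2,3,2,3
k=6  1,1,1,1,0,0
0,0,0,0,1,3
0,1,3,1,0,1
1,1,1,3,2,1
3,0,2,1,1,1
0,2,3,0,3,3
k=7  1,1,1,1,0,0
0,0,0,0,1,3
0,1,3,1,0,1
1,1,1,3,2,1
3,0,2,1,1,1
0,2,3,1,3,3
k=8  1,1,1,1,0,0
0,0,0,0,1,3
0,1,3,1,0,1
1,1,1,3,2,1
3,0,2,1,1,1
0,2,3,2,3,3
k=9  1,1,1,1,0,0
0,0,0,0,1,3
0,1,3,1,0,1
1,1,1,3,2,1
3,0,2,1,1,1
0,2,3,3,3,3
k=10  1,1,1,1,0,0
0,0,0,0,1,3
0,1,3,1,0,1
1,1,1,3,2,1
3,0,3,2,2,2
0,3,0,2,1,0
k=11  1,1,1,1,0,0
0,0,0,0,1,3
0,1,3,1,0,1
1,1,1,3,2,1
3,0,3,2,2,2
0,3,0,3,1,0
k=12  1,1,1,1,0,0
0,0,0,0,1,3
0,1,3,1,0,1
1,1,1,3,2,1
3,0,3,3,2,2
0,3,1,0,2,0
k=13  1,1,1,1,0,0
0,0,0,0,1,3
0,1,3,1,0,1
1,1,1,3,2,1
3,0,3,3,2,2
0,3,1,1,2,0

3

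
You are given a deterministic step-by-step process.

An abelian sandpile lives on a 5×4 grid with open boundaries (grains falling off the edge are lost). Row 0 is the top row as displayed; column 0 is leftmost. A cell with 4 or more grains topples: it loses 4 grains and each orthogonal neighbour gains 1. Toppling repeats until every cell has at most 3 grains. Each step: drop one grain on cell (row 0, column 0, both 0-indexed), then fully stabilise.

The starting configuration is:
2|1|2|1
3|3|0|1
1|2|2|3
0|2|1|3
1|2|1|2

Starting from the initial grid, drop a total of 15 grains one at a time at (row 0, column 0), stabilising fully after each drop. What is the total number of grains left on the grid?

35

0) 2|1|2|1
3|3|0|1
1|2|2|3
0|2|1|3
1|2|1|2
1) 3|1|2|1
3|3|0|1
1|2|2|3
0|2|1|3
1|2|1|2
2) 1|3|2|1
1|0|1|1
2|3|2|3
0|2|1|3
1|2|1|2
3) 2|3|2|1
1|0|1|1
2|3|2|3
0|2|1|3
1|2|1|2
4) 3|3|2|1
1|0|1|1
2|3|2|3
0|2|1|3
1|2|1|2
5) 1|0|3|1
2|1|1|1
2|3|2|3
0|2|1|3
1|2|1|2
6) 2|0|3|1
2|1|1|1
2|3|2|3
0|2|1|3
1|2|1|2
7) 3|0|3|1
2|1|1|1
2|3|2|3
0|2|1|3
1|2|1|2
8) 0|1|3|1
3|1|1|1
2|3|2|3
0|2|1|3
1|2|1|2
9) 1|1|3|1
3|1|1|1
2|3|2|3
0|2|1|3
1|2|1|2
10) 2|1|3|1
3|1|1|1
2|3|2|3
0|2|1|3
1|2|1|2
11) 3|1|3|1
3|1|1|1
2|3|2|3
0|2|1|3
1|2|1|2
12) 1|2|3|1
0|2|1|1
3|3|2|3
0|2|1|3
1|2|1|2
13) 2|2|3|1
0|2|1|1
3|3|2|3
0|2|1|3
1|2|1|2
14) 3|2|3|1
0|2|1|1
3|3|2|3
0|2|1|3
1|2|1|2
15) 0|3|3|1
1|2|1|1
3|3|2|3
0|2|1|3
1|2|1|2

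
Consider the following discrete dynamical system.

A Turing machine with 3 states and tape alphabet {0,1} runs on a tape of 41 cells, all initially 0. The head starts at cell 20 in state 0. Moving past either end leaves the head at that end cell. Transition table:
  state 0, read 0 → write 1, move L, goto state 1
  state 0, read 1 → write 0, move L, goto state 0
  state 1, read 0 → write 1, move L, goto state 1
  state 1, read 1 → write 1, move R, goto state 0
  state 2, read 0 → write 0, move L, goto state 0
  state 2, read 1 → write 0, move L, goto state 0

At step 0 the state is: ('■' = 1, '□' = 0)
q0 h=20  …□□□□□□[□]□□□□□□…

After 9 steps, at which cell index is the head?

11

t=0: q0 h=20  …□□□□□□[□]□□□□□□…
t=1: q1 h=19  …□□□□□□[□]■□□□□□…
t=2: q1 h=18  …□□□□□□[□]■■□□□□…
t=3: q1 h=17  …□□□□□□[□]■■■□□□…
t=4: q1 h=16  …□□□□□□[□]■■■■□□…
t=5: q1 h=15  …□□□□□□[□]■■■■■□…
t=6: q1 h=14  …□□□□□□[□]■■■■■■…
t=7: q1 h=13  …□□□□□□[□]■■■■■■…
t=8: q1 h=12  …□□□□□□[□]■■■■■■…
t=9: q1 h=11  …□□□□□□[□]■■■■■■…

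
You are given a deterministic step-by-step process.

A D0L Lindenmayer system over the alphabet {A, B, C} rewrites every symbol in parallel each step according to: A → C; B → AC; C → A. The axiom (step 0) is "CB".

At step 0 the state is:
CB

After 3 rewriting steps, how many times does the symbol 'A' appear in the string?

[0] CB
[1] AAC
[2] CCA
[3] AAC

2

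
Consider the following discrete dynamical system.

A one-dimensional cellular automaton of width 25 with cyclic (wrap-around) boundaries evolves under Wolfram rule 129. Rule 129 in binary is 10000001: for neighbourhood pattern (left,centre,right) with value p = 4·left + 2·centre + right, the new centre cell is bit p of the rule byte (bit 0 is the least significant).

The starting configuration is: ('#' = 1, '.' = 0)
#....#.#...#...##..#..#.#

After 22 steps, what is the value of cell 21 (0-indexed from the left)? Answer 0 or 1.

step 0: #....#.#...#...##..#..#.#
step 1: ..##.....#...#...........
step 2: #....###...#...##########
step 3: ..##..#..#...#..#########
step 4: ...........#.....#######.
step 5: ##########...###..#####..
step 6: .########..#..#....###...
step 7: ..######........##..#..##
step 8: ...####..######..........
step 9: ##..##....####..#########
step 10: #......##..##....########
step 11: ..####........##..#######
step 12: ...##..######......#####.
step 13: ##......####..####..###..
step 14: ...####..##....##....#...
step 15: ##..##......##....##...##
step 16: #......####....##....#..#
step 17: ..####..##..##....##.....
step 18: #..##..........##....####
step 19: ......########....##..###
step 20: .####..######..##......#.
step 21: ..##....####......####...
step 22: #....##..##..####..##..##

0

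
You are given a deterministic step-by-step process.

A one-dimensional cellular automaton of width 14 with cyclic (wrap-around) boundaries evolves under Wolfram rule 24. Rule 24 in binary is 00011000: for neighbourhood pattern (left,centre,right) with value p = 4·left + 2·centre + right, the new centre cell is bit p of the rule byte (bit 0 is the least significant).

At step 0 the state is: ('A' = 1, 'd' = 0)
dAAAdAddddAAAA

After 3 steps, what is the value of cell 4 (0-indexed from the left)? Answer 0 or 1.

0

[0] dAAAdAddddAAAA
[1] dAddddAdddAddd
[2] ddAddddAdddAdd
[3] dddAddddAdddAd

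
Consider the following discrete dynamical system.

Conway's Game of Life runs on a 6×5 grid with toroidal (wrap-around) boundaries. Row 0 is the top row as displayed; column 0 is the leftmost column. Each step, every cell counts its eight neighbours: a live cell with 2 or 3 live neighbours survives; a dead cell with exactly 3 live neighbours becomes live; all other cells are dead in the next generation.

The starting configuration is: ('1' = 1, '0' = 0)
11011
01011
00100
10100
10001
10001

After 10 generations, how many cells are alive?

step 0: 11011
01011
00100
10100
10001
10001
step 1: 01000
01000
10101
10011
00010
00000
step 2: 00000
01100
00100
11100
00010
00000
step 3: 00000
01100
10010
01110
01100
00000
step 4: 00000
01100
10011
10011
01010
00000
step 5: 00000
11111
00000
01000
10110
00000
step 6: 11111
11111
00011
01100
01100
00000
step 7: 00000
00000
00000
11000
01100
00001
step 8: 00000
00000
00000
11100
01100
00000
step 9: 00000
00000
01000
10100
10100
00000
step 10: 00000
00000
01000
10100
00000
00000

3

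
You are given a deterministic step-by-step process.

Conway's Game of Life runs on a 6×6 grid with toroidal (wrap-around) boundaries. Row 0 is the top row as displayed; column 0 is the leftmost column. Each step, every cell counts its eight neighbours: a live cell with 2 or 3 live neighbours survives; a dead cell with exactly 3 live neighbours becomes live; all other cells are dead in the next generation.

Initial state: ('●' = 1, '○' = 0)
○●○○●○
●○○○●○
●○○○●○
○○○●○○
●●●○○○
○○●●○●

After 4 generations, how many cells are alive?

gen 0: ○●○○●○
●○○○●○
●○○○●○
○○○●○○
●●●○○○
○○●●○●
gen 1: ●●●○●○
●●○●●○
○○○●●○
●○●●○●
●●○○●○
○○○●●●
gen 2: ○○○○○○
●○○○○○
○○○○○○
●○●○○○
○●○○○○
○○○○○○
gen 3: ○○○○○○
○○○○○○
○●○○○○
○●○○○○
○●○○○○
○○○○○○
gen 4: ○○○○○○
○○○○○○
○○○○○○
●●●○○○
○○○○○○
○○○○○○

3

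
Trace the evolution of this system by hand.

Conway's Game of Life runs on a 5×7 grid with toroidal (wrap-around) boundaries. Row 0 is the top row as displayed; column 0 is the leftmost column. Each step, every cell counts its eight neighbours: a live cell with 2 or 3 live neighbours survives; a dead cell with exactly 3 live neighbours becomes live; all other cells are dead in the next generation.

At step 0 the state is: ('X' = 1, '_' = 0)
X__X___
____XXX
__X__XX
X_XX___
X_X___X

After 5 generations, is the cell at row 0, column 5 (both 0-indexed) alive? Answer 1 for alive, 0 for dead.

1

[0] X__X___
____XXX
__X__XX
X_XX___
X_X___X
[1] XX_XX__
X__XX__
XXX____
X_XX_X_
X_X___X
[2] ____XX_
____X_X
X______
___X___
_____X_
[3] ____X_X
____X_X
_______
_______
_____X_
[4] ____X_X
_______
_______
_______
_____X_
[5] _____X_
_______
_______
_______
_____X_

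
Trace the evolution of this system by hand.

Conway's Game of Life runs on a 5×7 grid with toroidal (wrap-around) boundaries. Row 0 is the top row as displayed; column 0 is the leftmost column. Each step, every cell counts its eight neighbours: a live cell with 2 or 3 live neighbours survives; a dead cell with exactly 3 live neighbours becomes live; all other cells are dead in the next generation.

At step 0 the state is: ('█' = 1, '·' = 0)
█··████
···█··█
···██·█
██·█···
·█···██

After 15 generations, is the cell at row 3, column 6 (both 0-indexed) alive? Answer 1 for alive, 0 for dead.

1

step 0: █··████
···█··█
···██·█
██·█···
·█···██
step 1: ··██···
··█····
···████
·█·█···
·█·█···
step 2: ·█·█···
··█··█·
···███·
█··█·█·
·█·██··
step 3: ·█·█···
··█··█·
··██·█·
·····██
██·█···
step 4: ██·██··
·█·····
··██·█·
██·█·██
██··█·█
step 5: ···████
██·····
···█·█·
···█···
·······
step 6: █···███
█·██···
··█·█··
····█··
···█·█·
step 7: ███··█·
█·█····
·██·█··
····██·
···█···
step 8: █·██··█
█·····█
·██·██·
··█·██·
·███·██
step 9: ···██··
····█··
███·█··
█······
·······
step 10: ···██··
·██·██·
██·█···
█······
·······
step 11: ··████·
██···█·
█··██·█
██·····
·······
step 12: ·██████
██·····
··█·██·
██····█
·████··
step 13: ·····██
█······
··█··█·
█·····█
·······
step 14: ······█
·····█·
██·····
······█
█····█·
step 15: ·····██
█·····█
█·····█
·█····█
█····█·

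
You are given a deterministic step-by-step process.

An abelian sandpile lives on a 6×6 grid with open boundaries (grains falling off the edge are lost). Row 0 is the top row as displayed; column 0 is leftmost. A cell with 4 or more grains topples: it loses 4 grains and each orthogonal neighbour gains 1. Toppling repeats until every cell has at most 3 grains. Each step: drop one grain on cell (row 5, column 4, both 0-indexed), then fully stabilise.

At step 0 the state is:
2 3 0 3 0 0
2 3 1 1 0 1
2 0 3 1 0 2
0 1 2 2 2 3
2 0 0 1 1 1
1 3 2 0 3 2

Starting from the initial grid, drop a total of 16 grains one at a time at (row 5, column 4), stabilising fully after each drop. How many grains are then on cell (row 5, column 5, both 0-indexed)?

3

t=0: 2 3 0 3 0 0
2 3 1 1 0 1
2 0 3 1 0 2
0 1 2 2 2 3
2 0 0 1 1 1
1 3 2 0 3 2
t=1: 2 3 0 3 0 0
2 3 1 1 0 1
2 0 3 1 0 2
0 1 2 2 2 3
2 0 0 1 2 1
1 3 2 1 0 3
t=2: 2 3 0 3 0 0
2 3 1 1 0 1
2 0 3 1 0 2
0 1 2 2 2 3
2 0 0 1 2 1
1 3 2 1 1 3
t=3: 2 3 0 3 0 0
2 3 1 1 0 1
2 0 3 1 0 2
0 1 2 2 2 3
2 0 0 1 2 1
1 3 2 1 2 3
t=4: 2 3 0 3 0 0
2 3 1 1 0 1
2 0 3 1 0 2
0 1 2 2 2 3
2 0 0 1 2 1
1 3 2 1 3 3
t=5: 2 3 0 3 0 0
2 3 1 1 0 1
2 0 3 1 0 2
0 1 2 2 2 3
2 0 0 1 3 2
1 3 2 2 1 0
t=6: 2 3 0 3 0 0
2 3 1 1 0 1
2 0 3 1 0 2
0 1 2 2 2 3
2 0 0 1 3 2
1 3 2 2 2 0
t=7: 2 3 0 3 0 0
2 3 1 1 0 1
2 0 3 1 0 2
0 1 2 2 2 3
2 0 0 1 3 2
1 3 2 2 3 0
t=8: 2 3 0 3 0 0
2 3 1 1 0 1
2 0 3 1 0 2
0 1 2 2 3 3
2 0 0 2 0 3
1 3 2 3 1 1
t=9: 2 3 0 3 0 0
2 3 1 1 0 1
2 0 3 1 0 2
0 1 2 2 3 3
2 0 0 2 0 3
1 3 2 3 2 1
t=10: 2 3 0 3 0 0
2 3 1 1 0 1
2 0 3 1 0 2
0 1 2 2 3 3
2 0 0 2 0 3
1 3 2 3 3 1
t=11: 2 3 0 3 0 0
2 3 1 1 0 1
2 0 3 1 0 2
0 1 2 2 3 3
2 0 0 3 1 3
1 3 3 0 1 2
t=12: 2 3 0 3 0 0
2 3 1 1 0 1
2 0 3 1 0 2
0 1 2 2 3 3
2 0 0 3 1 3
1 3 3 0 2 2
t=13: 2 3 0 3 0 0
2 3 1 1 0 1
2 0 3 1 0 2
0 1 2 2 3 3
2 0 0 3 1 3
1 3 3 0 3 2
t=14: 2 3 0 3 0 0
2 3 1 1 0 1
2 0 3 1 0 2
0 1 2 2 3 3
2 0 0 3 2 3
1 3 3 1 0 3
t=15: 2 3 0 3 0 0
2 3 1 1 0 1
2 0 3 1 0 2
0 1 2 2 3 3
2 0 0 3 2 3
1 3 3 1 1 3
t=16: 2 3 0 3 0 0
2 3 1 1 0 1
2 0 3 1 0 2
0 1 2 2 3 3
2 0 0 3 2 3
1 3 3 1 2 3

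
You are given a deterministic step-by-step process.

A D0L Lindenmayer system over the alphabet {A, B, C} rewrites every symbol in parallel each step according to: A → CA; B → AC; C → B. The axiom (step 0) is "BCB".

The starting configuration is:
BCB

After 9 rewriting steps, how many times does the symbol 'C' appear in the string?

89

0) BCB
1) ACBAC
2) CABACCAB
3) BCAACCABBCAAC
4) ACBCACABBCAACACBCACAB
5) CABACBCABCAACACBCACABCABACBCABCAAC
6) BCAACCABACBCAACBCACABCABACBCABCAACBCAACCABACBCAACBCACAB
7) ACBCACABBCAACCABACBCACABACBCABCAACBCAACCABACBCAACBCACABACBCACABBCAACCABACBCACABACBCABCAAC
8) CABACBCABCAACACBCACABBCAACCABACBCABCAACCABACBCAACBCACABACB…AACCABACBCABCAACACBCACABBCAACCABACBCABCAACCABACBCAACBCACAB  (len 144)
9) BCAACCABACBCAACBCACABCABACBCABCAACACBCACABBCAACCABACBCAACB…AACACBCACABBCAACCABACBCAACBCACABBCAACCABACBCACABACBCABCAAC  (len 233)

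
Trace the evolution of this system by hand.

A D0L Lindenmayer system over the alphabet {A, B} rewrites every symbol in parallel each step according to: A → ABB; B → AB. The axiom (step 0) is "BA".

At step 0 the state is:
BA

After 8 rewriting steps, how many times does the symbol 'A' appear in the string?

0) BA
1) ABABB
2) ABBABABBABAB
3) ABBABABABBABABBABABABBABABBAB
4) ABBABABABBABABBABABBABABABBABABBABABABBABABBABABBABABABBABABBABABABBAB
5) ABBABABABBABABBABABBABABABBABABBABABABBABABBABABABBABABBAB…ABBABABABBABABBABABBABABABBABABBABABABBABABBABABBABABABBAB  (len 169)
6) ABBABABABBABABBABABBABABABBABABBABABABBABABBABABABBABABBAB…ABBABABBABABABBABABBABABABBABABBABABABBABABBABABBABABABBAB  (len 408)
7) ABBABABABBABABBABABBABABABBABABBABABABBABABBABABABBABABBAB…ABBABABBABABABBABABBABABABBABABBABABABBABABBABABBABABABBAB  (len 985)
8) ABBABABABBABABBABABBABABABBABABBABABABBABABBABABABBABABBAB…ABBABABBABABABBABABBABABABBABABBABABABBABABBABABBABABABBAB  (len 2378)

985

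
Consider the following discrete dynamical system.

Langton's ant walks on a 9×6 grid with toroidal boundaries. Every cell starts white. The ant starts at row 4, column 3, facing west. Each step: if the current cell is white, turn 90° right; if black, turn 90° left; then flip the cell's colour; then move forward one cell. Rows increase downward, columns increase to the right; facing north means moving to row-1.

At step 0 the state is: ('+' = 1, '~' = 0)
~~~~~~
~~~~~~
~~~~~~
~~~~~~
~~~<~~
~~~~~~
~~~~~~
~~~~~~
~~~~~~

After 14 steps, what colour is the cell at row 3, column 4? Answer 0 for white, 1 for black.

step 0: ~~~~~~
~~~~~~
~~~~~~
~~~~~~
~~~<~~
~~~~~~
~~~~~~
~~~~~~
~~~~~~
step 1: ~~~~~~
~~~~~~
~~~~~~
~~~^~~
~~~+~~
~~~~~~
~~~~~~
~~~~~~
~~~~~~
step 2: ~~~~~~
~~~~~~
~~~~~~
~~~+>~
~~~+~~
~~~~~~
~~~~~~
~~~~~~
~~~~~~
step 3: ~~~~~~
~~~~~~
~~~~~~
~~~++~
~~~+v~
~~~~~~
~~~~~~
~~~~~~
~~~~~~
step 4: ~~~~~~
~~~~~~
~~~~~~
~~~++~
~~~<+~
~~~~~~
~~~~~~
~~~~~~
~~~~~~
step 5: ~~~~~~
~~~~~~
~~~~~~
~~~++~
~~~~+~
~~~v~~
~~~~~~
~~~~~~
~~~~~~
step 6: ~~~~~~
~~~~~~
~~~~~~
~~~++~
~~~~+~
~~<+~~
~~~~~~
~~~~~~
~~~~~~
step 7: ~~~~~~
~~~~~~
~~~~~~
~~~++~
~~^~+~
~~++~~
~~~~~~
~~~~~~
~~~~~~
step 8: ~~~~~~
~~~~~~
~~~~~~
~~~++~
~~+>+~
~~++~~
~~~~~~
~~~~~~
~~~~~~
step 9: ~~~~~~
~~~~~~
~~~~~~
~~~++~
~~+++~
~~+v~~
~~~~~~
~~~~~~
~~~~~~
step 10: ~~~~~~
~~~~~~
~~~~~~
~~~++~
~~+++~
~~+~>~
~~~~~~
~~~~~~
~~~~~~
step 11: ~~~~~~
~~~~~~
~~~~~~
~~~++~
~~+++~
~~+~+~
~~~~v~
~~~~~~
~~~~~~
step 12: ~~~~~~
~~~~~~
~~~~~~
~~~++~
~~+++~
~~+~+~
~~~<+~
~~~~~~
~~~~~~
step 13: ~~~~~~
~~~~~~
~~~~~~
~~~++~
~~+++~
~~+^+~
~~~++~
~~~~~~
~~~~~~
step 14: ~~~~~~
~~~~~~
~~~~~~
~~~++~
~~+++~
~~++>~
~~~++~
~~~~~~
~~~~~~

1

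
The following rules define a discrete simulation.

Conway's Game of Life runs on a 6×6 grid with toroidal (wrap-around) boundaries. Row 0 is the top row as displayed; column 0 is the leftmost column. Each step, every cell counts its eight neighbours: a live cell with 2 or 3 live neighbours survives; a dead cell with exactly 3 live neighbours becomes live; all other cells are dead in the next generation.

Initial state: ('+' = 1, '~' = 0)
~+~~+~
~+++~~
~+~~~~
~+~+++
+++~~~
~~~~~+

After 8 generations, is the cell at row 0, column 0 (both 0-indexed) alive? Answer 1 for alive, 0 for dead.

1

k=0  ~+~~+~
~+++~~
~+~~~~
~+~+++
+++~~~
~~~~~+
k=1  ++~++~
++~+~~
~+~~~~
~~~+++
~+++~~
~~+~~+
k=2  ~~~++~
~~~+++
~+~+~+
++~++~
++~~~+
~~~~~+
k=3  ~~~+~~
+~~~~+
~+~~~~
~~~+~~
~++~~~
~~~~~+
k=4  +~~~++
+~~~~~
+~~~~~
~+~~~~
~~+~~~
~~+~~~
k=5  ++~~~+
++~~~~
++~~~~
~+~~~~
~++~~~
~+~+~+
k=6  ~~~~++
~~+~~~
~~+~~~
~~~~~~
~+~~~~
~~~~++
k=7  ~~~+++
~~~+~~
~~~~~~
~~~~~~
~~~~~~
+~~~++
k=8  +~~+~~
~~~+~~
~~~~~~
~~~~~~
~~~~~+
+~~+~~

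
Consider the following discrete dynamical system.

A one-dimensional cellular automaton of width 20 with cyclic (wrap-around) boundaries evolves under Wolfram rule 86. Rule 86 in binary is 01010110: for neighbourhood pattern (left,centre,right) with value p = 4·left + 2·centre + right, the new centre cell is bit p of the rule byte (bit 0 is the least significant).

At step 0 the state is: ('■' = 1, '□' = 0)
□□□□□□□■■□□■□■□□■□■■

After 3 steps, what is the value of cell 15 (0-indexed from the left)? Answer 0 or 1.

1

t=0: □□□□□□□■■□□■□■□□■□■■
t=1: ■□□□□□■□■■■■□■■■■□□■
t=2: ■■□□□■■□□□□■□□□□■■■□
t=3: □■■□■□■■□□■■■□□■□□■□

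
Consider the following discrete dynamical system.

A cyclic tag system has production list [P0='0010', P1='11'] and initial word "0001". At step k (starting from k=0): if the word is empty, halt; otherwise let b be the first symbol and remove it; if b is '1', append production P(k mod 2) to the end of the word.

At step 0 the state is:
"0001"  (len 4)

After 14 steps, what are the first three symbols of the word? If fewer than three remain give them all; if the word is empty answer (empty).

gen 0: "0001"  (len 4)
gen 1: "001"  (len 3)
gen 2: "01"  (len 2)
gen 3: "1"  (len 1)
gen 4: "11"  (len 2)
gen 5: "10010"  (len 5)
gen 6: "001011"  (len 6)
gen 7: "01011"  (len 5)
gen 8: "1011"  (len 4)
gen 9: "0110010"  (len 7)
gen 10: "110010"  (len 6)
gen 11: "100100010"  (len 9)
gen 12: "0010001011"  (len 10)
gen 13: "010001011"  (len 9)
gen 14: "10001011"  (len 8)

100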